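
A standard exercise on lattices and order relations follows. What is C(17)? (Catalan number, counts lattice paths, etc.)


C(n) = C(2n, n) / (n+1).
C(34, 17) = 2333606220
C(17) = 2333606220 / 18 = 129644790


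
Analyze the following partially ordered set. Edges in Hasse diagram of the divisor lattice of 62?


A cover relation a -< b holds when a < b with no c strictly between.
Cover relations:
  1 -< 2
  1 -< 31
  2 -< 62
  31 -< 62
Total: 4


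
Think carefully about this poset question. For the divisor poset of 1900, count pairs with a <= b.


The order relation is {(a,b) : a <= b}, reflexive so it includes (a,a).
Examples: (1,1), (1,10), (1,100), (1,19), (1,190), ...
Total ordered pairs: 108


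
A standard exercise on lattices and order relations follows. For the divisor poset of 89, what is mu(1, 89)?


In a divisor lattice, mu(a,b) = mu(b/a) where mu is the classical Mobius function.
b/a = 89/1 = 89
Prime factorization of 89: primes [89]
89 is squarefree with 1 prime factor(s), so mu(89) = (-1)^1 = -1


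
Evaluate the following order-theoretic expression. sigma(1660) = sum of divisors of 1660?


sigma(n) = sum of divisors.
Divisors of 1660: [1, 2, 4, 5, 10, 20, 83, 166, 332, 415, 830, 1660]
Sum = 3528


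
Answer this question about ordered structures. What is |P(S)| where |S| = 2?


Power set = 2^n.
2^2 = 4


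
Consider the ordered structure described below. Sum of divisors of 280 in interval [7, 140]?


Interval [7,140] in divisors of 280: [7, 14, 28, 35, 70, 140]
Sum = 294


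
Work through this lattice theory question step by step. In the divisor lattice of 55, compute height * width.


Height = length of longest chain minus 1; width = size of largest antichain.
A maximum chain: 1 | 11 | 55  (height 2).
A maximum antichain: {5, 11}  (width 2).
Product = 2 * 2 = 4


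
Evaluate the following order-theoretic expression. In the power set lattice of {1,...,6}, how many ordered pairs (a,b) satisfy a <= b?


The order relation is {(a,b) : a <= b}, reflexive so it includes (a,a).
Examples: ({},{}), ({},{1,2}), ({},{1,2,3}), ({},{1,2,3,4}), ({},{1,2,3,4,5}), ...
Total ordered pairs: 729


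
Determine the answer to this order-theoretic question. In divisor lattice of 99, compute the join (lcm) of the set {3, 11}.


In a divisor lattice, join = lcm (least common multiple).
Compute lcm iteratively: start with first element, then lcm(current, next).
Elements: [3, 11]
lcm(3,11) = 33
Final lcm = 33


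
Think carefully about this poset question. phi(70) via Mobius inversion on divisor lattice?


phi(n) = n * prod_{p|n} (1 - 1/p).
Prime divisors of 70: [2, 5, 7]
phi(70) = 70 * (1 - 1/2) * (1 - 1/5) * (1 - 1/7)
phi(70) = 24


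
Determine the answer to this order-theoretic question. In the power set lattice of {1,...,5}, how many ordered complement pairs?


Complement pair (a,b): a meet b = bottom, a join b = top.
Here: A intersect B = {} and A union B = {1,...,5}.
Pairs found: ({},{1,2,3,4,5}), ({1},{2,3,4,5}), ({2},{1,3,4,5}), ({3},{1,2,4,5}), ... (28 more)
Total ordered pairs: 32


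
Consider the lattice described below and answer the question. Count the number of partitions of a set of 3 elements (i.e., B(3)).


B(n) = number of set partitions of an n-element set.
B(n) satisfies the recurrence: B(n+1) = sum_k C(n,k)*B(k).
B(3) = 5


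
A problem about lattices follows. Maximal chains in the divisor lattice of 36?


A maximal chain goes from the minimum element to a maximal element via cover relations.
Counting all min-to-max paths in the cover graph.
Total maximal chains: 6


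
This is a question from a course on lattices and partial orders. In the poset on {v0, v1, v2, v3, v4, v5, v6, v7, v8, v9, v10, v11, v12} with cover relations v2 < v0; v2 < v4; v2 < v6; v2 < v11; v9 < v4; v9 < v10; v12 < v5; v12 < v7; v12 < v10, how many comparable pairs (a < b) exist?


A comparable pair {a,b} has a < b or b < a in the order.
Count unordered pairs where one element is strictly below the other.
Examples: {v0,v2}, {v2,v4}, {v2,v6}, {v2,v11}, ...
Total comparable pairs: 9


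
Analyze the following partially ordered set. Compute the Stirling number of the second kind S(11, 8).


S(n,k) = k*S(n-1,k) + S(n-1,k-1).
S(10,8) = 750, S(10,7) = 5880
S(11,8) = 8*750 + 5880 = 6000 + 5880
S(11,8) = 11880


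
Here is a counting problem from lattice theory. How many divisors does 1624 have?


Divisors of 1624: [1, 2, 4, 7, 8, 14, 28, 29, 56, 58, 116, 203, 232, 406, 812, 1624]
Count: 16


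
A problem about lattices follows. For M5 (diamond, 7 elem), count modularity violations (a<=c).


Modular law: if a <= c then a v (b ^ c) = (a v b) ^ c.
Check all triples (a,b,c) with a <= c among 7 elements.
This lattice is modular (diamonds M_m and their chain-products are modular).
Total violating triples: 0


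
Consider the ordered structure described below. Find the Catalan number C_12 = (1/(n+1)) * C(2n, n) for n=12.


C(n) = C(2n, n) / (n+1).
C(24, 12) = 2704156
C(12) = 2704156 / 13 = 208012


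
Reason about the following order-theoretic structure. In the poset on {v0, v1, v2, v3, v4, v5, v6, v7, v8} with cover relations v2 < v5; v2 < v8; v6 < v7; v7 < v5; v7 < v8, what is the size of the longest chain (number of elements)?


A chain is a totally ordered subset; we count the number of elements in a maximum chain.
Compute, for each element x, the size of the longest chain ending at x:
  v0: 1
  v1: 1
  v2: 1
  v3: 1
  v4: 1
  v6: 1
  ...
A maximum chain: v6 < v7 < v5
Number of elements in the longest chain: 3


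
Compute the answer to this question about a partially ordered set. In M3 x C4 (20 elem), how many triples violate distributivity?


Distributive law: a ^ (b v c) = (a ^ b) v (a ^ c).
Check all 20^3 = 8000 ordered triples (a,b,c).
  e.g. a=(a1,0), b=(a2,0), c=(a3,0): lhs=(a1,0) != rhs=(0,0)
  e.g. a=(a1,0), b=(a2,0), c=(a3,1): lhs=(a1,0) != rhs=(0,0)
Total violating triples: 384


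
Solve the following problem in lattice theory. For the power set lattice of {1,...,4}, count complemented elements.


An element a is complemented if some b has a meet b = bottom, a join b = top.
every subset A has complement S\A, so all elements are complemented.
Complemented elements: {}, {1}, {2}, {3}, {4}, {1,2}, ... (10 more)
Count: 16


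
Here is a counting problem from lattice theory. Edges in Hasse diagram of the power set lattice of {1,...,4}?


A cover relation a -< b holds when a < b with no c strictly between.
Cover relations:
  {} -< {1}
  {} -< {2}
  {} -< {3}
  {} -< {4}
  {1} -< {1,2}
  {1} -< {1,3}
  {1} -< {1,4}
  {2} -< {1,2}
  ...24 more
Total: 32


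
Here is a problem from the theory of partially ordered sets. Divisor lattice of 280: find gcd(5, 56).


In a divisor lattice, meet = gcd (greatest common divisor).
By Euclidean algorithm or factoring: gcd(5,56) = 1


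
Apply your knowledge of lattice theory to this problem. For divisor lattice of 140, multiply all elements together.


Divisors of 140: [1, 2, 4, 5, 7, 10, 14, 20, 28, 35, 70, 140]
Product = n^(d(n)/2) = 140^(12/2)
Product = 7529536000000


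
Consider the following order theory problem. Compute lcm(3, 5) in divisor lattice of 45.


In a divisor lattice, join = lcm (least common multiple).
gcd(3,5) = 1
lcm(3,5) = 3*5/gcd = 15/1 = 15


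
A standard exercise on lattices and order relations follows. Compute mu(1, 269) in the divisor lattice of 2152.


In a divisor lattice, mu(a,b) = mu(b/a) where mu is the classical Mobius function.
b/a = 269/1 = 269
Prime factorization of 269: primes [269]
269 is squarefree with 1 prime factor(s), so mu(269) = (-1)^1 = -1


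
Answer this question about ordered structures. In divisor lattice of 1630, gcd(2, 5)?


Meet=gcd.
gcd(2,5)=1


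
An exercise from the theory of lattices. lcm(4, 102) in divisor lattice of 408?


Join=lcm.
gcd(4,102)=2
lcm=204


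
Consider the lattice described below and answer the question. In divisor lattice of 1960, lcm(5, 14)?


Join=lcm.
gcd(5,14)=1
lcm=70


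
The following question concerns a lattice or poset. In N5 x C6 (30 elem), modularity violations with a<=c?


Modular law: if a <= c then a v (b ^ c) = (a v b) ^ c.
Check all triples (a,b,c) with a <= c among 30 elements.
  e.g. a=(a,0), b=(c,0), c=(b,0): lhs=(a,0) != rhs=(b,0)
  e.g. a=(a,0), b=(c,1), c=(b,0): lhs=(a,0) != rhs=(b,0)
Total violating triples: 126


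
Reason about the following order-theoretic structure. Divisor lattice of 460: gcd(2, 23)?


Meet=gcd.
gcd(2,23)=1


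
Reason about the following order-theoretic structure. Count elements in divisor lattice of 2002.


Divisors of 2002: [1, 2, 7, 11, 13, 14, 22, 26, 77, 91, 143, 154, 182, 286, 1001, 2002]
Count: 16


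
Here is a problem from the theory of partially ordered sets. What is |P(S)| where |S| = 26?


Power set = 2^n.
2^26 = 67108864


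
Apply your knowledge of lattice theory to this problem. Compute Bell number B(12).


B(n) = number of set partitions of an n-element set.
B(n) satisfies the recurrence: B(n+1) = sum_k C(n,k)*B(k).
B(12) = 4213597


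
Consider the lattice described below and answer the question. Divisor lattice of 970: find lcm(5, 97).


In a divisor lattice, join = lcm (least common multiple).
gcd(5,97) = 1
lcm(5,97) = 5*97/gcd = 485/1 = 485


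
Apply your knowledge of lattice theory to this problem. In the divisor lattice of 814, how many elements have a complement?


An element a is complemented if some b has a meet b = bottom, a join b = top.
a is complemented iff gcd(a, n/a)=1, i.e. a is a unitary divisor of 814.
Complemented elements: 1, 2, 11, 22, 37, 74, ... (2 more)
Count: 8


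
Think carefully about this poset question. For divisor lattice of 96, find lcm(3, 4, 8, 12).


In a divisor lattice, join = lcm (least common multiple).
Compute lcm iteratively: start with first element, then lcm(current, next).
Elements: [3, 4, 8, 12]
lcm(3,4) = 12
lcm(12,8) = 24
lcm(24,12) = 24
Final lcm = 24


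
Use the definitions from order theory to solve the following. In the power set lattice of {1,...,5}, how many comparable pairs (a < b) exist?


A comparable pair {a,b} has a < b or b < a in the order.
Count unordered pairs where one element is strictly below the other.
Examples: {{},{1}}, {{},{2}}, {{},{3}}, {{},{4}}, ...
Total comparable pairs: 211


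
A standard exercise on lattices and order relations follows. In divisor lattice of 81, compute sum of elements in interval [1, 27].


Interval [1,27] in divisors of 81: [1, 3, 9, 27]
Sum = 40


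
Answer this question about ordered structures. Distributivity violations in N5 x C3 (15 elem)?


Distributive law: a ^ (b v c) = (a ^ b) v (a ^ c).
Check all 15^3 = 3375 ordered triples (a,b,c).
  e.g. a=(b,0), b=(a,0), c=(c,0): lhs=(b,0) != rhs=(a,0)
  e.g. a=(b,0), b=(a,0), c=(c,1): lhs=(b,0) != rhs=(a,0)
Total violating triples: 54


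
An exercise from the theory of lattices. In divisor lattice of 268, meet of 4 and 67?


In a divisor lattice, meet = gcd (greatest common divisor).
By Euclidean algorithm or factoring: gcd(4,67) = 1


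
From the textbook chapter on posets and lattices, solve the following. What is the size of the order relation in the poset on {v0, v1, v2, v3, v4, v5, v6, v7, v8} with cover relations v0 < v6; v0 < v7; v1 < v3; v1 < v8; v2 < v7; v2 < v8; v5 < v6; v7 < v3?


The order relation is {(a,b) : a <= b}, reflexive so it includes (a,a).
Examples: (v0,v0), (v0,v3), (v0,v6), (v0,v7), (v1,v1), ...
Total ordered pairs: 19


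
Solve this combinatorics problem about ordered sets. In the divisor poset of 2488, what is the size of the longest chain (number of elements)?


A chain is a totally ordered subset; we count the number of elements in a maximum chain.
Compute, for each element x, the size of the longest chain ending at x:
  1: 1
  2: 2
  311: 2
  4: 3
  8: 4
  622: 3
  ...
A maximum chain: 1 < 2 < 4 < 8 < 2488
Number of elements in the longest chain: 5


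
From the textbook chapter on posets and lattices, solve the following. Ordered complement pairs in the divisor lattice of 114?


Complement pair (a,b): a meet b = bottom, a join b = top.
Here: gcd(a,b)=1 and lcm(a,b)=114, i.e. a*b=114 with a,b coprime.
Pairs found: (1,114), (2,57), (3,38), (6,19), ... (4 more)
Total ordered pairs: 8


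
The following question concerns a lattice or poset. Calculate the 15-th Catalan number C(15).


C(n) = C(2n, n) / (n+1).
C(30, 15) = 155117520
C(15) = 155117520 / 16 = 9694845


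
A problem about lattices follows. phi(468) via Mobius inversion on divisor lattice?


phi(n) = n * prod_{p|n} (1 - 1/p).
Prime divisors of 468: [2, 3, 13]
phi(468) = 468 * (1 - 1/2) * (1 - 1/3) * (1 - 1/13)
phi(468) = 144


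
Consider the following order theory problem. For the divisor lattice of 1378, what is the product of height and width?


Height = length of longest chain minus 1; width = size of largest antichain.
A maximum chain: 1 | 53 | 689 | 1378  (height 3).
A maximum antichain: {2, 13, 53}  (width 3).
Product = 3 * 3 = 9


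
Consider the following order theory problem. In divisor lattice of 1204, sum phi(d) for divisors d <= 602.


Divisors of 1204 up to 602: [1, 2, 4, 7, 14, 28, 43, 86, 172, 301, 602]
phi values: [1, 1, 2, 6, 6, 12, 42, 42, 84, 252, 252]
Sum = 700


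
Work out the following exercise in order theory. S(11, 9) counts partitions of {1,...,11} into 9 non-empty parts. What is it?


S(n,k) = k*S(n-1,k) + S(n-1,k-1).
S(10,9) = 45, S(10,8) = 750
S(11,9) = 9*45 + 750 = 405 + 750
S(11,9) = 1155


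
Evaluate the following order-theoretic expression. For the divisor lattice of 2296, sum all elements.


sigma(n) = sum of divisors.
Divisors of 2296: [1, 2, 4, 7, 8, 14, 28, 41, 56, 82, 164, 287, 328, 574, 1148, 2296]
Sum = 5040


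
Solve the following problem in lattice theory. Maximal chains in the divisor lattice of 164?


A maximal chain goes from the minimum element to a maximal element via cover relations.
Counting all min-to-max paths in the cover graph.
Total maximal chains: 3


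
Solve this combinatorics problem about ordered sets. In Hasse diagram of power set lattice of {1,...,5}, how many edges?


A cover relation a -< b holds when a < b with no c strictly between.
Cover relations:
  {} -< {1}
  {} -< {2}
  {} -< {3}
  {} -< {4}
  {} -< {5}
  {1} -< {1,2}
  {1} -< {1,3}
  {1} -< {1,4}
  ...72 more
Total: 80


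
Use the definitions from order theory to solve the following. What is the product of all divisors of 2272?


Divisors of 2272: [1, 2, 4, 8, 16, 32, 71, 142, 284, 568, 1136, 2272]
Product = n^(d(n)/2) = 2272^(12/2)
Product = 137546632512252411904


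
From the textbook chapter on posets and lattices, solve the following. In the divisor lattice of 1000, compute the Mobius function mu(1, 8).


In a divisor lattice, mu(a,b) = mu(b/a) where mu is the classical Mobius function.
b/a = 8/1 = 8
Prime factorization of 8: primes [2]
8 is not squarefree, so mu(8) = 0


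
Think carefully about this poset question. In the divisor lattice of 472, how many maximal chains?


A maximal chain goes from the minimum element to a maximal element via cover relations.
Counting all min-to-max paths in the cover graph.
Total maximal chains: 4


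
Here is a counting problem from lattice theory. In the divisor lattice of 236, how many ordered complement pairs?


Complement pair (a,b): a meet b = bottom, a join b = top.
Here: gcd(a,b)=1 and lcm(a,b)=236, i.e. a*b=236 with a,b coprime.
Pairs found: (1,236), (4,59), (59,4), (236,1)
Total ordered pairs: 4


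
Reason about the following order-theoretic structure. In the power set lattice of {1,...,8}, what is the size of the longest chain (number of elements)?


A chain is a totally ordered subset; we count the number of elements in a maximum chain.
Compute, for each element x, the size of the longest chain ending at x:
  {}: 1
  {1}: 2
  {2}: 2
  {3}: 2
  {4}: 2
  {5}: 2
  ...
A maximum chain: {} < {1} < {1,2} < {1,2,3} < {1,2,3,4} < {1,2,3,4,5} < {1,2,3,4,5,6} < {1,2,3,4,5,6,7} < {1,2,3,4,5,6,7,8}
Number of elements in the longest chain: 9


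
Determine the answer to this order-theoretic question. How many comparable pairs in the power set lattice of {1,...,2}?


A comparable pair {a,b} has a < b or b < a in the order.
Count unordered pairs where one element is strictly below the other.
Examples: {{},{1}}, {{},{2}}, {{},{1,2}}, {{1},{1,2}}, ...
Total comparable pairs: 5


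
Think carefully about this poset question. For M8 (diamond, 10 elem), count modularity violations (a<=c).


Modular law: if a <= c then a v (b ^ c) = (a v b) ^ c.
Check all triples (a,b,c) with a <= c among 10 elements.
This lattice is modular (diamonds M_m and their chain-products are modular).
Total violating triples: 0


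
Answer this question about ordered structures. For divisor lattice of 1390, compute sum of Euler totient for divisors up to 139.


Divisors of 1390 up to 139: [1, 2, 5, 10, 139]
phi values: [1, 1, 4, 4, 138]
Sum = 148


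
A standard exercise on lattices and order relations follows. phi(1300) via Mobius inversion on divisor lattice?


phi(n) = n * prod_{p|n} (1 - 1/p).
Prime divisors of 1300: [2, 5, 13]
phi(1300) = 1300 * (1 - 1/2) * (1 - 1/5) * (1 - 1/13)
phi(1300) = 480


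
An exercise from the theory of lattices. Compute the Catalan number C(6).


C(n) = C(2n, n) / (n+1).
C(12, 6) = 924
C(6) = 924 / 7 = 132


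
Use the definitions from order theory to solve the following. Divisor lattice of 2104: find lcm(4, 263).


In a divisor lattice, join = lcm (least common multiple).
gcd(4,263) = 1
lcm(4,263) = 4*263/gcd = 1052/1 = 1052


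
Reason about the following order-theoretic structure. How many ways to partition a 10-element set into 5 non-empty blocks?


S(n,k) = k*S(n-1,k) + S(n-1,k-1).
S(9,5) = 6951, S(9,4) = 7770
S(10,5) = 5*6951 + 7770 = 34755 + 7770
S(10,5) = 42525


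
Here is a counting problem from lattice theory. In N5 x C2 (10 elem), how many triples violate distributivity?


Distributive law: a ^ (b v c) = (a ^ b) v (a ^ c).
Check all 10^3 = 1000 ordered triples (a,b,c).
  e.g. a=(b,0), b=(a,0), c=(c,0): lhs=(b,0) != rhs=(a,0)
  e.g. a=(b,0), b=(a,0), c=(c,1): lhs=(b,0) != rhs=(a,0)
Total violating triples: 16


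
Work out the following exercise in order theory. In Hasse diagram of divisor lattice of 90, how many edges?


A cover relation a -< b holds when a < b with no c strictly between.
Cover relations:
  1 -< 2
  1 -< 3
  1 -< 5
  2 -< 6
  2 -< 10
  3 -< 6
  3 -< 9
  3 -< 15
  ...12 more
Total: 20


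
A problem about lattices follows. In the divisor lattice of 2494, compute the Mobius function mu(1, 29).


In a divisor lattice, mu(a,b) = mu(b/a) where mu is the classical Mobius function.
b/a = 29/1 = 29
Prime factorization of 29: primes [29]
29 is squarefree with 1 prime factor(s), so mu(29) = (-1)^1 = -1


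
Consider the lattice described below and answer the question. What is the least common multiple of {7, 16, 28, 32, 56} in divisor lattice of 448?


In a divisor lattice, join = lcm (least common multiple).
Compute lcm iteratively: start with first element, then lcm(current, next).
Elements: [7, 16, 28, 32, 56]
lcm(7,16) = 112
lcm(112,28) = 112
lcm(112,32) = 224
lcm(224,56) = 224
Final lcm = 224


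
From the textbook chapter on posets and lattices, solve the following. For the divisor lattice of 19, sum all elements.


sigma(n) = sum of divisors.
Divisors of 19: [1, 19]
Sum = 20


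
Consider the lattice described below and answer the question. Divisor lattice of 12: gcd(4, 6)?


Meet=gcd.
gcd(4,6)=2


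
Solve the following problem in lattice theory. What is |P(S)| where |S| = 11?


Power set = 2^n.
2^11 = 2048


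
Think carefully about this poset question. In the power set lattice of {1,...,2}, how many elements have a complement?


An element a is complemented if some b has a meet b = bottom, a join b = top.
every subset A has complement S\A, so all elements are complemented.
Complemented elements: {}, {1}, {2}, {1,2}
Count: 4


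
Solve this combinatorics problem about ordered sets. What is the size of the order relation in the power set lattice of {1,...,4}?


The order relation is {(a,b) : a <= b}, reflexive so it includes (a,a).
Examples: ({},{}), ({},{1,2}), ({},{1,2,3}), ({},{1,2,3,4}), ({},{1,2,4}), ...
Total ordered pairs: 81


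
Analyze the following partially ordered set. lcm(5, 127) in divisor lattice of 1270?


Join=lcm.
gcd(5,127)=1
lcm=635


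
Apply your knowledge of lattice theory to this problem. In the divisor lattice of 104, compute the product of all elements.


Divisors of 104: [1, 2, 4, 8, 13, 26, 52, 104]
Product = n^(d(n)/2) = 104^(8/2)
Product = 116985856


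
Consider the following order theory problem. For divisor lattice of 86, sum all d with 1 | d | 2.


Interval [1,2] in divisors of 86: [1, 2]
Sum = 3


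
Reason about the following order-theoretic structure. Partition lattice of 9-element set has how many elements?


B(n) = number of set partitions of an n-element set.
B(n) satisfies the recurrence: B(n+1) = sum_k C(n,k)*B(k).
B(9) = 21147


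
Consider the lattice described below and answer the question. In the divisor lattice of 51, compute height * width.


Height = length of longest chain minus 1; width = size of largest antichain.
A maximum chain: 1 | 17 | 51  (height 2).
A maximum antichain: {3, 17}  (width 2).
Product = 2 * 2 = 4


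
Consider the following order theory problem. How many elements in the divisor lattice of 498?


Divisors of 498: [1, 2, 3, 6, 83, 166, 249, 498]
Count: 8


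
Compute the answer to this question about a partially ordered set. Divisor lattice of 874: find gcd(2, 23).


In a divisor lattice, meet = gcd (greatest common divisor).
By Euclidean algorithm or factoring: gcd(2,23) = 1


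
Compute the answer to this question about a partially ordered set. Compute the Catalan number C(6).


C(n) = C(2n, n) / (n+1).
C(12, 6) = 924
C(6) = 924 / 7 = 132


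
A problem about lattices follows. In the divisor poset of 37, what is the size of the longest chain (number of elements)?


A chain is a totally ordered subset; we count the number of elements in a maximum chain.
Compute, for each element x, the size of the longest chain ending at x:
  1: 1
  37: 2
A maximum chain: 1 < 37
Number of elements in the longest chain: 2


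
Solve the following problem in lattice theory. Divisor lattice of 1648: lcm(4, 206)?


Join=lcm.
gcd(4,206)=2
lcm=412


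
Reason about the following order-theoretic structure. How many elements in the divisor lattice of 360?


Divisors of 360: [1, 2, 3, 4, 5, 6, 8, 9, 10, 12, 15, 18, 20, 24, 30, 36, 40, 45, 60, 72, 90, 120, 180, 360]
Count: 24


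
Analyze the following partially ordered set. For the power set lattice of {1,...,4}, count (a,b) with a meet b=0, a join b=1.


Complement pair (a,b): a meet b = bottom, a join b = top.
Here: A intersect B = {} and A union B = {1,...,4}.
Pairs found: ({},{1,2,3,4}), ({1},{2,3,4}), ({2},{1,3,4}), ({3},{1,2,4}), ... (12 more)
Total ordered pairs: 16


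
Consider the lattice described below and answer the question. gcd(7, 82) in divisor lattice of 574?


Meet=gcd.
gcd(7,82)=1


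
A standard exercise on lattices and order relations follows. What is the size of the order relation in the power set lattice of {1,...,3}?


The order relation is {(a,b) : a <= b}, reflexive so it includes (a,a).
Examples: ({},{}), ({},{1,2}), ({},{1,2,3}), ({},{1,3}), ({},{1}), ...
Total ordered pairs: 27


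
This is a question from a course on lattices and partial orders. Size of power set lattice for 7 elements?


Power set = 2^n.
2^7 = 128


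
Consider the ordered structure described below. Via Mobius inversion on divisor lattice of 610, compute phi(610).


phi(n) = n * prod_{p|n} (1 - 1/p).
Prime divisors of 610: [2, 5, 61]
phi(610) = 610 * (1 - 1/2) * (1 - 1/5) * (1 - 1/61)
phi(610) = 240


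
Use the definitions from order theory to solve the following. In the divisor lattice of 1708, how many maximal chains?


A maximal chain goes from the minimum element to a maximal element via cover relations.
Counting all min-to-max paths in the cover graph.
Total maximal chains: 12


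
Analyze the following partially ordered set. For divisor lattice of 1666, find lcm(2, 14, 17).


In a divisor lattice, join = lcm (least common multiple).
Compute lcm iteratively: start with first element, then lcm(current, next).
Elements: [2, 14, 17]
lcm(2,14) = 14
lcm(14,17) = 238
Final lcm = 238


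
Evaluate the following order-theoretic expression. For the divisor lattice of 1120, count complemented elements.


An element a is complemented if some b has a meet b = bottom, a join b = top.
a is complemented iff gcd(a, n/a)=1, i.e. a is a unitary divisor of 1120.
Complemented elements: 1, 5, 7, 32, 35, 160, ... (2 more)
Count: 8


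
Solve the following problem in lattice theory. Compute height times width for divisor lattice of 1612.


Height = length of longest chain minus 1; width = size of largest antichain.
A maximum chain: 1 | 31 | 403 | 806 | 1612  (height 4).
A maximum antichain: {4, 26, 62, 403}  (width 4).
Product = 4 * 4 = 16


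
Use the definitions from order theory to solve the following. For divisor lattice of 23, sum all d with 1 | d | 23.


Interval [1,23] in divisors of 23: [1, 23]
Sum = 24


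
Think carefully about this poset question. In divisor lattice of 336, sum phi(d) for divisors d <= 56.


Divisors of 336 up to 56: [1, 2, 3, 4, 6, 7, 8, 12, 14, 16, 21, 24, 28, 42, 48, 56]
phi values: [1, 1, 2, 2, 2, 6, 4, 4, 6, 8, 12, 8, 12, 12, 16, 24]
Sum = 120


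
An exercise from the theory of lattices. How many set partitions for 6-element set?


B(n) = number of set partitions of an n-element set.
B(n) satisfies the recurrence: B(n+1) = sum_k C(n,k)*B(k).
B(6) = 203


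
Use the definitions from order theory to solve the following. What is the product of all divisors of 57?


Divisors of 57: [1, 3, 19, 57]
Product = n^(d(n)/2) = 57^(4/2)
Product = 3249


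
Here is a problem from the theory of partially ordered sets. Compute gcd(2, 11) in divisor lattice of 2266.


In a divisor lattice, meet = gcd (greatest common divisor).
By Euclidean algorithm or factoring: gcd(2,11) = 1


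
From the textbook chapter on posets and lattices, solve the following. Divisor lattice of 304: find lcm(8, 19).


In a divisor lattice, join = lcm (least common multiple).
gcd(8,19) = 1
lcm(8,19) = 8*19/gcd = 152/1 = 152


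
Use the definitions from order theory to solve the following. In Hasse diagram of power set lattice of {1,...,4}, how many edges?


A cover relation a -< b holds when a < b with no c strictly between.
Cover relations:
  {} -< {1}
  {} -< {2}
  {} -< {3}
  {} -< {4}
  {1} -< {1,2}
  {1} -< {1,3}
  {1} -< {1,4}
  {2} -< {1,2}
  ...24 more
Total: 32


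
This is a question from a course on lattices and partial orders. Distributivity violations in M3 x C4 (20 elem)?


Distributive law: a ^ (b v c) = (a ^ b) v (a ^ c).
Check all 20^3 = 8000 ordered triples (a,b,c).
  e.g. a=(a1,0), b=(a2,0), c=(a3,0): lhs=(a1,0) != rhs=(0,0)
  e.g. a=(a1,0), b=(a2,0), c=(a3,1): lhs=(a1,0) != rhs=(0,0)
Total violating triples: 384


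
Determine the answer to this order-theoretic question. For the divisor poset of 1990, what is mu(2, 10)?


In a divisor lattice, mu(a,b) = mu(b/a) where mu is the classical Mobius function.
b/a = 10/2 = 5
Prime factorization of 5: primes [5]
5 is squarefree with 1 prime factor(s), so mu(5) = (-1)^1 = -1


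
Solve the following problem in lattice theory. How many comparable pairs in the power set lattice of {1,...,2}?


A comparable pair {a,b} has a < b or b < a in the order.
Count unordered pairs where one element is strictly below the other.
Examples: {{},{1}}, {{},{2}}, {{},{1,2}}, {{1},{1,2}}, ...
Total comparable pairs: 5


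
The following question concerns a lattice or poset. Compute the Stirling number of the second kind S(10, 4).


S(n,k) = k*S(n-1,k) + S(n-1,k-1).
S(9,4) = 7770, S(9,3) = 3025
S(10,4) = 4*7770 + 3025 = 31080 + 3025
S(10,4) = 34105


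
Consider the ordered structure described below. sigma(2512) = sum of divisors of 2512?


sigma(n) = sum of divisors.
Divisors of 2512: [1, 2, 4, 8, 16, 157, 314, 628, 1256, 2512]
Sum = 4898


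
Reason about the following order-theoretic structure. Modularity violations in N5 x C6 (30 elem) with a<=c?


Modular law: if a <= c then a v (b ^ c) = (a v b) ^ c.
Check all triples (a,b,c) with a <= c among 30 elements.
  e.g. a=(a,0), b=(c,0), c=(b,0): lhs=(a,0) != rhs=(b,0)
  e.g. a=(a,0), b=(c,1), c=(b,0): lhs=(a,0) != rhs=(b,0)
Total violating triples: 126


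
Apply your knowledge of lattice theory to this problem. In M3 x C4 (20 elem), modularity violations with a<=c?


Modular law: if a <= c then a v (b ^ c) = (a v b) ^ c.
Check all triples (a,b,c) with a <= c among 20 elements.
This lattice is modular (diamonds M_m and their chain-products are modular).
Total violating triples: 0


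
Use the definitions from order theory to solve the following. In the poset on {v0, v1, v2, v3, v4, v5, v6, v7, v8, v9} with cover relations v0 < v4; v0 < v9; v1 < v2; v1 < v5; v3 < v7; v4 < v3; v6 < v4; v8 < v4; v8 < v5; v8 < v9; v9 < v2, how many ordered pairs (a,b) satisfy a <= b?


The order relation is {(a,b) : a <= b}, reflexive so it includes (a,a).
Examples: (v0,v0), (v0,v2), (v0,v3), (v0,v4), (v0,v7), ...
Total ordered pairs: 30


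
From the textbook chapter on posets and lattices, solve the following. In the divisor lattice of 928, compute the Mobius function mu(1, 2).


In a divisor lattice, mu(a,b) = mu(b/a) where mu is the classical Mobius function.
b/a = 2/1 = 2
Prime factorization of 2: primes [2]
2 is squarefree with 1 prime factor(s), so mu(2) = (-1)^1 = -1


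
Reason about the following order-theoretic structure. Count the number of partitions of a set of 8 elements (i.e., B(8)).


B(n) = number of set partitions of an n-element set.
B(n) satisfies the recurrence: B(n+1) = sum_k C(n,k)*B(k).
B(8) = 4140


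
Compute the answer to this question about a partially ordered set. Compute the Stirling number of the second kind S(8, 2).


S(n,k) = k*S(n-1,k) + S(n-1,k-1).
S(7,2) = 63, S(7,1) = 1
S(8,2) = 2*63 + 1 = 126 + 1
S(8,2) = 127


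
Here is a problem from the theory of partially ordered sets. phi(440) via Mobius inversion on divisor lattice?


phi(n) = n * prod_{p|n} (1 - 1/p).
Prime divisors of 440: [2, 5, 11]
phi(440) = 440 * (1 - 1/2) * (1 - 1/5) * (1 - 1/11)
phi(440) = 160


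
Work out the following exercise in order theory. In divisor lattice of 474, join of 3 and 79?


In a divisor lattice, join = lcm (least common multiple).
gcd(3,79) = 1
lcm(3,79) = 3*79/gcd = 237/1 = 237


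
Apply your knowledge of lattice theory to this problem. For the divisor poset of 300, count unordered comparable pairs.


A comparable pair {a,b} has a < b or b < a in the order.
Count unordered pairs where one element is strictly below the other.
Examples: {1,2}, {1,3}, {1,4}, {1,5}, ...
Total comparable pairs: 90


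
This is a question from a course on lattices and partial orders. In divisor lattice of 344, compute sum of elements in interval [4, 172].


Interval [4,172] in divisors of 344: [4, 172]
Sum = 176


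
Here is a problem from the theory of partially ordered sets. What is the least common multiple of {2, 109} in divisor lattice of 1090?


In a divisor lattice, join = lcm (least common multiple).
Compute lcm iteratively: start with first element, then lcm(current, next).
Elements: [2, 109]
lcm(2,109) = 218
Final lcm = 218


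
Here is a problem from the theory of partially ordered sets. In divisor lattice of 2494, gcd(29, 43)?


Meet=gcd.
gcd(29,43)=1


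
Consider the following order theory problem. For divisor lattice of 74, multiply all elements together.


Divisors of 74: [1, 2, 37, 74]
Product = n^(d(n)/2) = 74^(4/2)
Product = 5476


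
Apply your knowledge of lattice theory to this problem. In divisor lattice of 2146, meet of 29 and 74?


In a divisor lattice, meet = gcd (greatest common divisor).
By Euclidean algorithm or factoring: gcd(29,74) = 1


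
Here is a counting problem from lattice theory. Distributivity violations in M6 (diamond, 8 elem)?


Distributive law: a ^ (b v c) = (a ^ b) v (a ^ c).
Check all 8^3 = 512 ordered triples (a,b,c).
  e.g. a=a1, b=a2, c=a3: lhs=a1 != rhs=0
  e.g. a=a1, b=a2, c=a4: lhs=a1 != rhs=0
Total violating triples: 120


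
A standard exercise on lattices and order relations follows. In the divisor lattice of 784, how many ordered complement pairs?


Complement pair (a,b): a meet b = bottom, a join b = top.
Here: gcd(a,b)=1 and lcm(a,b)=784, i.e. a*b=784 with a,b coprime.
Pairs found: (1,784), (16,49), (49,16), (784,1)
Total ordered pairs: 4


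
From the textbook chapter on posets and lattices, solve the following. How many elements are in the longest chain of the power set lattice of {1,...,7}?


A chain is a totally ordered subset; we count the number of elements in a maximum chain.
Compute, for each element x, the size of the longest chain ending at x:
  {}: 1
  {1}: 2
  {2}: 2
  {3}: 2
  {4}: 2
  {5}: 2
  ...
A maximum chain: {} < {1} < {1,2} < {1,2,3} < {1,2,3,4} < {1,2,3,4,5} < {1,2,3,4,5,6} < {1,2,3,4,5,6,7}
Number of elements in the longest chain: 8


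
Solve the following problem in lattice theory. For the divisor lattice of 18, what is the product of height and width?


Height = length of longest chain minus 1; width = size of largest antichain.
A maximum chain: 1 | 3 | 9 | 18  (height 3).
A maximum antichain: {2, 3}  (width 2).
Product = 3 * 2 = 6


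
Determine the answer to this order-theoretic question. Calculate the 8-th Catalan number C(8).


C(n) = C(2n, n) / (n+1).
C(16, 8) = 12870
C(8) = 12870 / 9 = 1430


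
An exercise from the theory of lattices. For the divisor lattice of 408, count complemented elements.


An element a is complemented if some b has a meet b = bottom, a join b = top.
a is complemented iff gcd(a, n/a)=1, i.e. a is a unitary divisor of 408.
Complemented elements: 1, 3, 8, 17, 24, 51, ... (2 more)
Count: 8


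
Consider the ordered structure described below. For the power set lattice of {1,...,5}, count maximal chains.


A maximal chain goes from the minimum element to a maximal element via cover relations.
Counting all min-to-max paths in the cover graph.
Total maximal chains: 120


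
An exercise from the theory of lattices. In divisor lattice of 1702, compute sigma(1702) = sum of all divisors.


sigma(n) = sum of divisors.
Divisors of 1702: [1, 2, 23, 37, 46, 74, 851, 1702]
Sum = 2736


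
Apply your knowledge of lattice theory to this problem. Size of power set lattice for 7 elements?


Power set = 2^n.
2^7 = 128


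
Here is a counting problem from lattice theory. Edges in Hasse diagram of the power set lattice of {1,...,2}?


A cover relation a -< b holds when a < b with no c strictly between.
Cover relations:
  {} -< {1}
  {} -< {2}
  {1} -< {1,2}
  {2} -< {1,2}
Total: 4


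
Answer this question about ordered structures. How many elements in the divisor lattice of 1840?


Divisors of 1840: [1, 2, 4, 5, 8, 10, 16, 20, 23, 40, 46, 80, 92, 115, 184, 230, 368, 460, 920, 1840]
Count: 20


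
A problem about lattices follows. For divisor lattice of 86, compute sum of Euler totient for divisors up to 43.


Divisors of 86 up to 43: [1, 2, 43]
phi values: [1, 1, 42]
Sum = 44


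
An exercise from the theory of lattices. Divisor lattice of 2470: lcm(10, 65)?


Join=lcm.
gcd(10,65)=5
lcm=130


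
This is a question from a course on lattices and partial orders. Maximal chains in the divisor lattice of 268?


A maximal chain goes from the minimum element to a maximal element via cover relations.
Counting all min-to-max paths in the cover graph.
Total maximal chains: 3


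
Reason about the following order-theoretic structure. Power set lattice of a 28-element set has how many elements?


Power set = 2^n.
2^28 = 268435456


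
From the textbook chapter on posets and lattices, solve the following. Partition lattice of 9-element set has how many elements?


B(n) = number of set partitions of an n-element set.
B(n) satisfies the recurrence: B(n+1) = sum_k C(n,k)*B(k).
B(9) = 21147


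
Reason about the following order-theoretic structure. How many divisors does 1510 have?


Divisors of 1510: [1, 2, 5, 10, 151, 302, 755, 1510]
Count: 8


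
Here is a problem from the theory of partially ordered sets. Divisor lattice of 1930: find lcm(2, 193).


In a divisor lattice, join = lcm (least common multiple).
gcd(2,193) = 1
lcm(2,193) = 2*193/gcd = 386/1 = 386


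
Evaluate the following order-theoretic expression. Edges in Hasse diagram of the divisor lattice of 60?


A cover relation a -< b holds when a < b with no c strictly between.
Cover relations:
  1 -< 2
  1 -< 3
  1 -< 5
  2 -< 4
  2 -< 6
  2 -< 10
  3 -< 6
  3 -< 15
  ...12 more
Total: 20


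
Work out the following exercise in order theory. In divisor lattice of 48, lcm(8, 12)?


Join=lcm.
gcd(8,12)=4
lcm=24


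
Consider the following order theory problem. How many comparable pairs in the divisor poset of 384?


A comparable pair {a,b} has a < b or b < a in the order.
Count unordered pairs where one element is strictly below the other.
Examples: {1,2}, {1,3}, {1,4}, {1,6}, ...
Total comparable pairs: 92


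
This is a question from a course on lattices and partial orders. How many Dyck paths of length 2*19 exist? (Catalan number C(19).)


C(n) = C(2n, n) / (n+1).
C(38, 19) = 35345263800
C(19) = 35345263800 / 20 = 1767263190


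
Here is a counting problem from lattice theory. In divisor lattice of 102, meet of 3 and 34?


In a divisor lattice, meet = gcd (greatest common divisor).
By Euclidean algorithm or factoring: gcd(3,34) = 1


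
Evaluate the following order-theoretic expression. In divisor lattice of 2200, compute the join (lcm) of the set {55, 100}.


In a divisor lattice, join = lcm (least common multiple).
Compute lcm iteratively: start with first element, then lcm(current, next).
Elements: [55, 100]
lcm(55,100) = 1100
Final lcm = 1100


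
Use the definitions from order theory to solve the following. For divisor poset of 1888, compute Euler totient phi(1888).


phi(n) = n * prod_{p|n} (1 - 1/p).
Prime divisors of 1888: [2, 59]
phi(1888) = 1888 * (1 - 1/2) * (1 - 1/59)
phi(1888) = 928


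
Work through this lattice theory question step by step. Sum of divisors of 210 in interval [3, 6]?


Interval [3,6] in divisors of 210: [3, 6]
Sum = 9


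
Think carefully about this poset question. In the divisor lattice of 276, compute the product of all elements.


Divisors of 276: [1, 2, 3, 4, 6, 12, 23, 46, 69, 92, 138, 276]
Product = n^(d(n)/2) = 276^(12/2)
Product = 442032795979776


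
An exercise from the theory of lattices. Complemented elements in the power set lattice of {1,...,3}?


An element a is complemented if some b has a meet b = bottom, a join b = top.
every subset A has complement S\A, so all elements are complemented.
Complemented elements: {}, {1}, {2}, {3}, {1,2}, {1,3}, ... (2 more)
Count: 8


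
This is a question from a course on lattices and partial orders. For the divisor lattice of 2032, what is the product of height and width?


Height = length of longest chain minus 1; width = size of largest antichain.
A maximum chain: 1 | 127 | 254 | 508 | 1016 | 2032  (height 5).
A maximum antichain: {2, 127}  (width 2).
Product = 5 * 2 = 10
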